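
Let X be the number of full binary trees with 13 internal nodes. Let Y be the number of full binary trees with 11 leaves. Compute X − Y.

The number of full binary trees on 13 internal nodes is the Catalan number C_13. So X = C_13 = 742900.
A full binary tree with L leaves has L−1 internal nodes and is counted by C_{L−1}; L = 11 gives C_10. So Y = C_10 = 16796.
X − Y = 742900 − 16796 = 726104.

726104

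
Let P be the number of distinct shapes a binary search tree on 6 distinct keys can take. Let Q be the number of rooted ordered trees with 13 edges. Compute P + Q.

Rooted binary trees with 6 nodes (each child slot possibly empty) number C_6. So P = C_6 = 132.
Rooted ordered trees with n edges are counted by C_n; here n = 13. So Q = C_13 = 742900.
P + Q = 132 + 742900 = 743032.

743032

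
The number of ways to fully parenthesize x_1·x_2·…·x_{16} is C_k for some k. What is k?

15

Ways to associate a product of 16 factors correspond to binary trees on 16 leaves, so the count is C_15.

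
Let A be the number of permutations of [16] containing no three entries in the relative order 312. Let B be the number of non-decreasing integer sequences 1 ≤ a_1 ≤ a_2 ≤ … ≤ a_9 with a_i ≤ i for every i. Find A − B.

35352808

Permutations of [n] avoiding any single length-3 pattern are counted by C_n; here n = 16. So A = C_16 = 35357670.
Such sub-staircase sequences of length n are counted by C_n; here n = 9. So B = C_9 = 4862.
A − B = 35357670 − 4862 = 35352808.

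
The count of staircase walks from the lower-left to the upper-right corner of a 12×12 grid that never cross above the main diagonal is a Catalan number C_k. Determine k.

Monotone paths in an n×n grid that stay weakly below the diagonal are counted by C_n; here n = 12.

12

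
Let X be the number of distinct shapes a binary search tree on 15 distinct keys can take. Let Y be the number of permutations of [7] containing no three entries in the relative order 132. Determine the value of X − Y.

Binary trees (left/right distinguished) on n nodes are counted by C_n; here n = 15. So X = C_15 = 9694845.
For any fixed pattern of length 3, the pattern-avoiding permutations of [7] number C_7. So Y = C_7 = 429.
X − Y = 9694845 − 429 = 9694416.

9694416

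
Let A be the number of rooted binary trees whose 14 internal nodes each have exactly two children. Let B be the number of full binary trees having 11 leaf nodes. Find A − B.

Full binary trees with n internal nodes are counted by C_n; here n = 14. So A = C_14 = 2674440.
A full binary tree with L leaves has L−1 internal nodes and is counted by C_{L−1}; L = 11 gives C_10. So B = C_10 = 16796.
A − B = 2674440 − 16796 = 2657644.

2657644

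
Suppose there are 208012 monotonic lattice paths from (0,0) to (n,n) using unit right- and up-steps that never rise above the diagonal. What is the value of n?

12

Such diagonal-avoiding paths in an n×n grid are counted by C_n. Since C_12 = 208012, the index is 12.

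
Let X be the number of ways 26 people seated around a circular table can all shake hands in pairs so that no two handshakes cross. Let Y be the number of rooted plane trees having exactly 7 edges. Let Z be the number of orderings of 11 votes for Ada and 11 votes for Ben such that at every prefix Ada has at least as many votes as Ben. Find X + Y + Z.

802115

Non-crossing handshake pairings of 2n people are counted by C_n; 26 people gives n = 13. So X = C_13 = 742900.
Rooted ordered trees with n edges are counted by C_n; here n = 7. So Y = C_7 = 429.
Reading a vote for the leader as '(' and for the other as ')' turns such a sequence into a balanced string of 11 pairs, so the count is C_11. So Z = C_11 = 58786.
X + Y + Z = 742900 + 429 + 58786 = 802115.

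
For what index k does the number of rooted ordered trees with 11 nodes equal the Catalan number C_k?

10

A rooted plane tree on 11 nodes has 10 edges, and such trees are counted by C_10.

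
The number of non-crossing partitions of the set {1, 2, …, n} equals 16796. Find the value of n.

Non-crossing partitions of [n] are counted by C_n. The Catalan number equal to 16796 is C_10.

10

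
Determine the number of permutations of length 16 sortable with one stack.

35357670

Stack-sortable permutations are exactly the 231-avoiding ones, counted by C_n; here n = 16.
C_16 = C_15 · 2(2·15+1)/(15+2) = 9694845 · 62/17 = 35357670.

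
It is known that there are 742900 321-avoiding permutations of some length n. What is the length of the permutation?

13

Permutations of [n] avoiding a fixed length-3 pattern are counted by C_n, and C_13 = 742900.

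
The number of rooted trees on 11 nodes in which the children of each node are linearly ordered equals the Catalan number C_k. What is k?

10

A rooted plane tree on 11 nodes has 10 edges, and such trees are counted by C_10.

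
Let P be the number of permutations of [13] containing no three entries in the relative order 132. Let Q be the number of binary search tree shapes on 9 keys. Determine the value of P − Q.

For any fixed pattern of length 3, the pattern-avoiding permutations of [13] number C_13. So P = C_13 = 742900.
Binary trees (left/right distinguished) on n nodes are counted by C_n; here n = 9. So Q = C_9 = 4862.
P − Q = 742900 − 4862 = 738038.

738038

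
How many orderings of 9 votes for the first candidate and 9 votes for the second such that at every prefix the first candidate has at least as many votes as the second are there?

Reading a vote for the leader as '(' and for the other as ')' turns such a sequence into a balanced string of 9 pairs, so the count is C_9.
C_9 = C_8 · 2(2·8+1)/(8+2) = 1430 · 34/10 = 4862.

4862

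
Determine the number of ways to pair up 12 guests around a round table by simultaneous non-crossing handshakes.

132

Non-crossing handshake pairings of 2n people are counted by C_n; 12 people gives n = 6.
C_6 = C(12,6)/7 = 924/7 = 132.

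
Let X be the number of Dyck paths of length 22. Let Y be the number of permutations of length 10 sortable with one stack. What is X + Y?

75582

Paths of 11 up- and 11 down-steps that never dip below the axis are Dyck paths; their count is C_11. So X = C_11 = 58786.
Stack-sortable permutations are exactly the 231-avoiding ones, counted by C_n; here n = 10. So Y = C_10 = 16796.
X + Y = 58786 + 16796 = 75582.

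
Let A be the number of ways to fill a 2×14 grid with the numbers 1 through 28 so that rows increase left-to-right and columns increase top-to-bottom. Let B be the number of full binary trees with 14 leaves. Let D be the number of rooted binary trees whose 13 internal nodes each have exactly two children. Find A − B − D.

Standard Young tableaux of shape 2×n are counted by C_n; here n = 14. So A = C_14 = 2674440.
Full binary trees with 14 leaves have 14−1 = 13 internal nodes, so there are C_13 of them. So B = C_13 = 742900.
The number of full binary trees on 13 internal nodes is the Catalan number C_13. So D = C_13 = 742900.
A − B − D = 2674440 − 742900 − 742900 = 1188640.

1188640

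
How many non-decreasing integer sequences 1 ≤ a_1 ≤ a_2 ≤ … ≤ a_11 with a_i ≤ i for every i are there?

Weakly increasing sequences with a_i ≤ i biject with Dyck paths of semilength 11, so there are C_11.
C_11 = C(22,11)/12 = 705432/12 = 58786.

58786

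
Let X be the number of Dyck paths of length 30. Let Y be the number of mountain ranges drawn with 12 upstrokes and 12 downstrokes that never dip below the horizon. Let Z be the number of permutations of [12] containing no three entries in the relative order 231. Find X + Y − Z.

Dyck paths of semilength n (length 2n) are counted by C_n; here n = 15. So X = C_15 = 9694845.
A Dyck path with 12 up-steps and 12 down-steps has semilength 12, so there are C_12 of them. So Y = C_12 = 208012.
For any fixed pattern of length 3, the pattern-avoiding permutations of [12] number C_12. So Z = C_12 = 208012.
X + Y − Z = 9694845 + 208012 − 208012 = 9694845.

9694845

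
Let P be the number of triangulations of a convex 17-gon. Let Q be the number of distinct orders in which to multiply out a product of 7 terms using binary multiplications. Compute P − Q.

Triangulations of a convex m-gon are counted by C_{m−2}; with m = 17 this is C_15. So P = C_15 = 9694845.
Bracketing 7 factors into binary products is counted by C_{7−1} = C_6. So Q = C_6 = 132.
P − Q = 9694845 − 132 = 9694713.

9694713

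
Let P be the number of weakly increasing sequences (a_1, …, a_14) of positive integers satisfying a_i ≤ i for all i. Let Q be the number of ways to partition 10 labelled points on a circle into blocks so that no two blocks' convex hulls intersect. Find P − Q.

Weakly increasing sequences with a_i ≤ i biject with Dyck paths of semilength 14, so there are C_14. So P = C_14 = 2674440.
The non-crossing partitions of [10] form a lattice of size C_10. So Q = C_10 = 16796.
P − Q = 2674440 − 16796 = 2657644.

2657644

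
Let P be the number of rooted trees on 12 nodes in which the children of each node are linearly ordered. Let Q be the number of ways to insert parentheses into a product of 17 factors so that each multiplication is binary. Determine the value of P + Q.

Rooted ordered (plane) trees on m nodes have m−1 edges and are counted by C_{m−1}; m = 12 gives C_11. So P = C_11 = 58786.
Ways to associate a product of 17 factors correspond to binary trees on 17 leaves, so the count is C_16. So Q = C_16 = 35357670.
P + Q = 58786 + 35357670 = 35416456.

35416456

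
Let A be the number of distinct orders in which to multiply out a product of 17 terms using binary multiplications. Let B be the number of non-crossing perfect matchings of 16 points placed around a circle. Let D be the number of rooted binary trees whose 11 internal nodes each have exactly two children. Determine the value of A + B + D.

35417886

Parenthesizations of m factors correspond to full binary trees with m leaves, counted by C_{m−1}; m = 17 gives C_16. So A = C_16 = 35357670.
Pairing 16 circle points by 8 non-crossing chords gives C_8 matchings. So B = C_8 = 1430.
The number of full binary trees on 11 internal nodes is the Catalan number C_11. So D = C_11 = 58786.
A + B + D = 35357670 + 1430 + 58786 = 35417886.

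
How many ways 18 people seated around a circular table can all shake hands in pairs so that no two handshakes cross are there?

Non-crossing handshake pairings of 2n people are counted by C_n; 18 people gives n = 9.
C_9 = C(18,9)/10 = 48620/10 = 4862.

4862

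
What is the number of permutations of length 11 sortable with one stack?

By Knuth's characterisation, the stack-sortable permutations of length 11 are the 231-avoiders, numbering C_11.
C_11 = 58786.

58786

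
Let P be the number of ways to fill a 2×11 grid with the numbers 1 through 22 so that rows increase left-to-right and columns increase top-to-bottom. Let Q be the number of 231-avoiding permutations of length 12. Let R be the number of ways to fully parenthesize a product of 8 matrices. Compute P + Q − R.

Standard Young tableaux of shape 2×n are counted by C_n; here n = 11. So P = C_11 = 58786.
Permutations of [n] avoiding any single length-3 pattern are counted by C_n; here n = 12. So Q = C_12 = 208012.
Parenthesizations of m factors correspond to full binary trees with m leaves, counted by C_{m−1}; m = 8 gives C_7. So R = C_7 = 429.
P + Q − R = 58786 + 208012 − 429 = 266369.

266369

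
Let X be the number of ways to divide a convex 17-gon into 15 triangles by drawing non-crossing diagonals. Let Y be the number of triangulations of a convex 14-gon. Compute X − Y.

A convex 17-gon is triangulated into 15 triangles, and the number of such triangulations is the Catalan number C_{17−2} = C_15. So X = C_15 = 9694845.
Triangulations of a convex m-gon are counted by C_{m−2}; with m = 14 this is C_12. So Y = C_12 = 208012.
X − Y = 9694845 − 208012 = 9486833.

9486833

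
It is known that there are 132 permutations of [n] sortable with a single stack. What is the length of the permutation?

6

Stack-sortable permutations of [n] are counted by C_n; 132 = C_6.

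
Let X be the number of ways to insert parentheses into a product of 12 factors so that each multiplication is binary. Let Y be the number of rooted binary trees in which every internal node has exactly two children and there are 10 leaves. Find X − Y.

Bracketing 12 factors into binary products is counted by C_{12−1} = C_11. So X = C_11 = 58786.
A full binary tree with L leaves has L−1 internal nodes and is counted by C_{L−1}; L = 10 gives C_9. So Y = C_9 = 4862.
X − Y = 58786 − 4862 = 53924.

53924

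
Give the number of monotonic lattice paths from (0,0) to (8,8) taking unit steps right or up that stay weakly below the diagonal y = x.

Sub-diagonal monotone paths from (0,0) to (8,8) biject with Dyck paths of semilength 8, giving C_8.
C_8 = C_7 · 2(2·7+1)/(7+2) = 429 · 30/9 = 1430.

1430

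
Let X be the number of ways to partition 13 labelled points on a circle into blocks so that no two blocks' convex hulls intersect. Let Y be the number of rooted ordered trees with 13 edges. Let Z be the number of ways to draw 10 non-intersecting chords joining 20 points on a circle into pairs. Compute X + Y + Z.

1502596

Non-crossing partitions of an n-element set are counted by C_n; here n = 13. So X = C_13 = 742900.
Rooted ordered trees with n edges are counted by C_n; here n = 13. So Y = C_13 = 742900.
Pairing 20 circle points by 10 non-crossing chords gives C_10 matchings. So Z = C_10 = 16796.
X + Y + Z = 742900 + 742900 + 16796 = 1502596.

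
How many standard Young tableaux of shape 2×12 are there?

208012

Standard Young tableaux of shape 2×n are counted by C_n; here n = 12.
C_12 = C(24,12)/13 = 2704156/13 = 208012.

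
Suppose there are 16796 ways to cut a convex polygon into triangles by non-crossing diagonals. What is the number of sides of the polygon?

12

Triangulations of a convex m-gon are counted by C_{m−2}. The Catalan number equal to 16796 is C_10.
So m − 2 = 10, giving m = 12 sides.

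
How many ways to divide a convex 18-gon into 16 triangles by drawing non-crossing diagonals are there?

A convex 18-gon is triangulated into 16 triangles, and the number of such triangulations is the Catalan number C_{18−2} = C_16.
C_16 = 35357670.

35357670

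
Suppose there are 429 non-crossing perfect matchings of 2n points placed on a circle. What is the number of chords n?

Non-crossing pairings of 2n points on a circle are counted by C_n; 429 = C_7.

7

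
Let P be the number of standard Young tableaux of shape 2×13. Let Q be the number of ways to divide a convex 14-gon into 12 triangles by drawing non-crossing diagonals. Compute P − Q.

534888

Standard Young tableaux of shape 2×n are counted by C_n; here n = 13. So P = C_13 = 742900.
Triangulations of a convex m-gon are counted by C_{m−2}; with m = 14 this is C_12. So Q = C_12 = 208012.
P − Q = 742900 − 208012 = 534888.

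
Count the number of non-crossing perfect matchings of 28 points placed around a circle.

Pairing 28 circle points by 14 non-crossing chords gives C_14 matchings.
C_14 = 2674440.

2674440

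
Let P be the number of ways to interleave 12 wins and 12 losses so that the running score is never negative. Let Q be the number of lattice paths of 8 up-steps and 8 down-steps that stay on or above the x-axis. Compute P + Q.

209442

Ballot sequences with n votes each where one side never trails are Dyck words, counted by C_n; here n = 12. So P = C_12 = 208012.
Paths of 8 up- and 8 down-steps that never dip below the axis are Dyck paths; their count is C_8. So Q = C_8 = 1430.
P + Q = 208012 + 1430 = 209442.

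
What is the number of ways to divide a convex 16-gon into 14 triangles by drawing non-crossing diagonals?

A convex 16-gon is triangulated into 14 triangles, and the number of such triangulations is the Catalan number C_{16−2} = C_14.
C_14 = C(28,14)/15 = 40116600/15 = 2674440.

2674440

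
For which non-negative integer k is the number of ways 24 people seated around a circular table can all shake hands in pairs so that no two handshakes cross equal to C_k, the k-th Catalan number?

With 24 = 2·12 people, non-crossing handshake pairings are non-crossing perfect matchings on a circle, counted by C_12.

12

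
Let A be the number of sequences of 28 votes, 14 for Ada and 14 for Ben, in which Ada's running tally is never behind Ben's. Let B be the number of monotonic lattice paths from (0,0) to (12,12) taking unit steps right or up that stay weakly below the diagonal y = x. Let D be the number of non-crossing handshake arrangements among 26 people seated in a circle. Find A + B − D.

2139552

Reading a vote for the leader as '(' and for the other as ')' turns such a sequence into a balanced string of 14 pairs, so the count is C_14. So A = C_14 = 2674440.
Sub-diagonal monotone paths from (0,0) to (12,12) biject with Dyck paths of semilength 12, giving C_12. So B = C_12 = 208012.
With 26 = 2·13 people, non-crossing handshake pairings are non-crossing perfect matchings on a circle, counted by C_13. So D = C_13 = 742900.
A + B − D = 2674440 + 208012 − 742900 = 2139552.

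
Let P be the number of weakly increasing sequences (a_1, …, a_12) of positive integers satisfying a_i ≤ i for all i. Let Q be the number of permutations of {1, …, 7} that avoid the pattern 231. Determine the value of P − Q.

Weakly increasing sequences with a_i ≤ i biject with Dyck paths of semilength 12, so there are C_12. So P = C_12 = 208012.
For any fixed pattern of length 3, the pattern-avoiding permutations of [7] number C_7. So Q = C_7 = 429.
P − Q = 208012 − 429 = 207583.

207583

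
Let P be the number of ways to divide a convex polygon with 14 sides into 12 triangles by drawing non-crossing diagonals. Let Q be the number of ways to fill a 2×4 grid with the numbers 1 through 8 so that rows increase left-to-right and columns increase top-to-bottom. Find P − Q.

The number of triangulations of a 14-gon is the Catalan number C_12 (index = sides − 2). So P = C_12 = 208012.
By the hook-length formula (or a Dyck-path bijection), SYT of shape 2×4 number C_4. So Q = C_4 = 14.
P − Q = 208012 − 14 = 207998.

207998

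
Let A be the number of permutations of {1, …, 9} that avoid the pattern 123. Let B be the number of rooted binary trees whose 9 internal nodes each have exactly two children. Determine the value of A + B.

9724

Permutations of [n] avoiding any single length-3 pattern are counted by C_n; here n = 9. So A = C_9 = 4862.
Full binary trees with n internal nodes are counted by C_n; here n = 9. So B = C_9 = 4862.
A + B = 4862 + 4862 = 9724.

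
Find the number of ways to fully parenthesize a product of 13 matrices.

Bracketing 13 factors into binary products is counted by C_{13−1} = C_12.
C_12 = 208012.

208012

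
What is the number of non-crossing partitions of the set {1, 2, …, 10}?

Non-crossing partitions of an n-element set are counted by C_n; here n = 10.
C_10 = C_9 · 2(2·9+1)/(9+2) = 4862 · 38/11 = 16796.

16796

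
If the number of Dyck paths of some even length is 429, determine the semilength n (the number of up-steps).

Dyck paths of semilength n are counted by C_n, and C_7 = 429.

7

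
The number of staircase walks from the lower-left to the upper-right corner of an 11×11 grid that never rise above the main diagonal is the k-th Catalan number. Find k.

11

Sub-diagonal monotone paths from (0,0) to (11,11) biject with Dyck paths of semilength 11, giving C_11.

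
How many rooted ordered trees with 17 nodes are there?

A rooted plane tree on 17 nodes has 16 edges, and such trees are counted by C_16.
C_16 = C(32,16)/17 = 601080390/17 = 35357670.

35357670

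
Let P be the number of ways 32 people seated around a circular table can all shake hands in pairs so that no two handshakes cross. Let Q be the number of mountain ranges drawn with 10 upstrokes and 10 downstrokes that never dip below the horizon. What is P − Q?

With 32 = 2·16 people, non-crossing handshake pairings are non-crossing perfect matchings on a circle, counted by C_16. So P = C_16 = 35357670.
Dyck paths of semilength n (length 2n) are counted by C_n; here n = 10. So Q = C_10 = 16796.
P − Q = 35357670 − 16796 = 35340874.

35340874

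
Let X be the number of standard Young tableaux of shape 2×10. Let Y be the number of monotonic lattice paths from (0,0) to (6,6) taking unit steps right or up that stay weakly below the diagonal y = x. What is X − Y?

16664

Standard Young tableaux of shape 2×n are counted by C_n; here n = 10. So X = C_10 = 16796.
Monotone paths in an n×n grid that stay weakly below the diagonal are counted by C_n; here n = 6. So Y = C_6 = 132.
X − Y = 16796 − 132 = 16664.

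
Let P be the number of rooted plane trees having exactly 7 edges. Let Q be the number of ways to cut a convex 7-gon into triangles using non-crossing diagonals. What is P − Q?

Rooted ordered trees with n edges are counted by C_n; here n = 7. So P = C_7 = 429.
A convex 7-gon is triangulated into 5 triangles, and the number of such triangulations is the Catalan number C_{7−2} = C_5. So Q = C_5 = 42.
P − Q = 429 − 42 = 387.

387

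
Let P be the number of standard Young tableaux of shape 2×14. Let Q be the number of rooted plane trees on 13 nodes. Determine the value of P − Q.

By the hook-length formula (or a Dyck-path bijection), SYT of shape 2×14 number C_14. So P = C_14 = 2674440.
Rooted ordered (plane) trees on m nodes have m−1 edges and are counted by C_{m−1}; m = 13 gives C_12. So Q = C_12 = 208012.
P − Q = 2674440 − 208012 = 2466428.

2466428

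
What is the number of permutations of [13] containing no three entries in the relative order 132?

742900

Permutations of [n] avoiding any single length-3 pattern are counted by C_n; here n = 13.
C_13 = 742900.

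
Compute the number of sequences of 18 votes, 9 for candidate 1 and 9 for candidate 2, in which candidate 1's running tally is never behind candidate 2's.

Ballot sequences with n votes each where one side never trails are Dyck words, counted by C_n; here n = 9.
C_9 = C_8 · 2(2·8+1)/(8+2) = 1430 · 34/10 = 4862.

4862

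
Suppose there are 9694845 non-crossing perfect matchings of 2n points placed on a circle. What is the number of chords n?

15

Non-crossing pairings of 2n points on a circle are counted by C_n, and C_15 = 9694845.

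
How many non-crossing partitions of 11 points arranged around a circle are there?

The non-crossing partitions of [11] form a lattice of size C_11.
C_11 = C_10 · 2(2·10+1)/(10+2) = 16796 · 42/12 = 58786.

58786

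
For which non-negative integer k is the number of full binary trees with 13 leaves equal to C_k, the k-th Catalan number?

12

Full binary trees with 13 leaves have 13−1 = 12 internal nodes, so there are C_12 of them.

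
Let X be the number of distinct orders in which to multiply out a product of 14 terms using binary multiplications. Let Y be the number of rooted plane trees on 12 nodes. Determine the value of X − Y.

Bracketing 14 factors into binary products is counted by C_{14−1} = C_13. So X = C_13 = 742900.
A rooted plane tree on 12 nodes has 11 edges, and such trees are counted by C_11. So Y = C_11 = 58786.
X − Y = 742900 − 58786 = 684114.

684114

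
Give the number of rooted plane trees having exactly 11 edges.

58786

Rooted ordered trees with n edges are counted by C_n; here n = 11.
C_11 = C(22,11)/12 = 705432/12 = 58786.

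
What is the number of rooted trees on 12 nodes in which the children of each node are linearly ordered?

58786

A rooted plane tree on 12 nodes has 11 edges, and such trees are counted by C_11.
C_11 = C(22,11)/12 = 705432/12 = 58786.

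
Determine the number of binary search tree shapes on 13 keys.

742900

There are C_n binary search tree shapes on n keys; with n = 13 that is C_13.
C_13 = C(26,13)/14 = 10400600/14 = 742900.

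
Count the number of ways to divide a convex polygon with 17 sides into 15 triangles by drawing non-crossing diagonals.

Triangulations of a convex m-gon are counted by C_{m−2}; with m = 17 this is C_15.
C_15 = C_14 · 2(2·14+1)/(14+2) = 2674440 · 58/16 = 9694845.

9694845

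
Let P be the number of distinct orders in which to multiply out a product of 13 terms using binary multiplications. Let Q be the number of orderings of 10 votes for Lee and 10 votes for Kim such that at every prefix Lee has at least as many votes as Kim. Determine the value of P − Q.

Ways to associate a product of 13 factors correspond to binary trees on 13 leaves, so the count is C_12. So P = C_12 = 208012.
Ballot sequences with n votes each where one side never trails are Dyck words, counted by C_n; here n = 10. So Q = C_10 = 16796.
P − Q = 208012 − 16796 = 191216.

191216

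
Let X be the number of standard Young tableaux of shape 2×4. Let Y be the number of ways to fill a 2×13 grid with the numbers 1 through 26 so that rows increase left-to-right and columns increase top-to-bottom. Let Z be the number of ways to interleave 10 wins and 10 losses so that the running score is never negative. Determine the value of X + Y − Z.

726118

By the hook-length formula (or a Dyck-path bijection), SYT of shape 2×4 number C_4. So X = C_4 = 14.
By the hook-length formula (or a Dyck-path bijection), SYT of shape 2×13 number C_13. So Y = C_13 = 742900.
Ballot sequences with n votes each where one side never trails are Dyck words, counted by C_n; here n = 10. So Z = C_10 = 16796.
X + Y − Z = 14 + 742900 − 16796 = 726118.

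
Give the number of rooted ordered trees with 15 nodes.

2674440

A rooted plane tree on 15 nodes has 14 edges, and such trees are counted by C_14.
C_14 = 2674440.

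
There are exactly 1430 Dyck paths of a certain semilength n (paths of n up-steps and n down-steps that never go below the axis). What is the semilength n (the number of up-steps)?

Dyck paths of semilength n are counted by C_n. Since C_8 = 1430, the index is 8.

8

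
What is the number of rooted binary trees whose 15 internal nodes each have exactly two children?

Full binary trees with n internal nodes are counted by C_n; here n = 15.
C_15 = C(30,15)/16 = 155117520/16 = 9694845.

9694845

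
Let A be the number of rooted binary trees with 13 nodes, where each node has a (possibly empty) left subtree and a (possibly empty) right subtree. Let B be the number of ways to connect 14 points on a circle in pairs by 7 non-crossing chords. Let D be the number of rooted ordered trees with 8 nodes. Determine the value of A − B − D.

There are C_n binary search tree shapes on n keys; with n = 13 that is C_13. So A = C_13 = 742900.
Non-crossing perfect matchings of 2n points on a circle are counted by C_n; with 14 points, n = 7. So B = C_7 = 429.
A rooted plane tree on 8 nodes has 7 edges, and such trees are counted by C_7. So D = C_7 = 429.
A − B − D = 742900 − 429 − 429 = 742042.

742042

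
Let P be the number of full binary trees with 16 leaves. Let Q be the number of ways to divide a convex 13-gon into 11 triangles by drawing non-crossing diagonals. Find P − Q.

9636059

Full binary trees with 16 leaves have 16−1 = 15 internal nodes, so there are C_15 of them. So P = C_15 = 9694845.
The number of triangulations of a 13-gon is the Catalan number C_11 (index = sides − 2). So Q = C_11 = 58786.
P − Q = 9694845 − 58786 = 9636059.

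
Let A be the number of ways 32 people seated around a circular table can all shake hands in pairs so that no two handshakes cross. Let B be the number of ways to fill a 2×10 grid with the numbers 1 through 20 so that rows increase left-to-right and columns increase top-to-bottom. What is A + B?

Non-crossing handshake pairings of 2n people are counted by C_n; 32 people gives n = 16. So A = C_16 = 35357670.
Standard Young tableaux of shape 2×n are counted by C_n; here n = 10. So B = C_10 = 16796.
A + B = 35357670 + 16796 = 35374466.

35374466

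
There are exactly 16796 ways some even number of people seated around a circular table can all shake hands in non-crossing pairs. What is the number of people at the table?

20

Non-crossing handshake pairings of 2n people are counted by C_n. The Catalan number equal to 16796 is C_10.
So n = 10, and there are 2n = 20 people.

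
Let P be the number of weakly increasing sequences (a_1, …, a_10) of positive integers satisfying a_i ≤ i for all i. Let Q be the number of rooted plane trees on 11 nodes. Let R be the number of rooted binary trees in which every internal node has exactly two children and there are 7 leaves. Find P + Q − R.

33460

Such sub-staircase sequences of length n are counted by C_n; here n = 10. So P = C_10 = 16796.
A rooted plane tree on 11 nodes has 10 edges, and such trees are counted by C_10. So Q = C_10 = 16796.
A full binary tree with L leaves has L−1 internal nodes and is counted by C_{L−1}; L = 7 gives C_6. So R = C_6 = 132.
P + Q − R = 16796 + 16796 − 132 = 33460.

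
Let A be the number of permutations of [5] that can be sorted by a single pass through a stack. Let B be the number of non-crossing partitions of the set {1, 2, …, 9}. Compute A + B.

4904

Stack-sortable permutations are exactly the 231-avoiding ones, counted by C_n; here n = 5. So A = C_5 = 42.
Non-crossing partitions of an n-element set are counted by C_n; here n = 9. So B = C_9 = 4862.
A + B = 42 + 4862 = 4904.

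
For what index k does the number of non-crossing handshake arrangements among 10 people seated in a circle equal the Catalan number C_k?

5

With 10 = 2·5 people, non-crossing handshake pairings are non-crossing perfect matchings on a circle, counted by C_5.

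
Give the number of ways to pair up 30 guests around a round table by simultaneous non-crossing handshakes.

Non-crossing handshake pairings of 2n people are counted by C_n; 30 people gives n = 15.
C_15 = C(30,15)/16 = 155117520/16 = 9694845.

9694845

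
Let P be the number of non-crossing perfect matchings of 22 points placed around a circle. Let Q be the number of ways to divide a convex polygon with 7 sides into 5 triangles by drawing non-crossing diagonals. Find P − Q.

58744

Pairing 22 circle points by 11 non-crossing chords gives C_11 matchings. So P = C_11 = 58786.
The number of triangulations of a 7-gon is the Catalan number C_5 (index = sides − 2). So Q = C_5 = 42.
P − Q = 58786 − 42 = 58744.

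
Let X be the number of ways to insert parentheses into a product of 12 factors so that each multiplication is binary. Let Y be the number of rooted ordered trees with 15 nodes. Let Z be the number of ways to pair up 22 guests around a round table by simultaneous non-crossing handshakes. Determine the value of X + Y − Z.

2674440

Parenthesizations of m factors correspond to full binary trees with m leaves, counted by C_{m−1}; m = 12 gives C_11. So X = C_11 = 58786.
Rooted ordered (plane) trees on m nodes have m−1 edges and are counted by C_{m−1}; m = 15 gives C_14. So Y = C_14 = 2674440.
Non-crossing handshake pairings of 2n people are counted by C_n; 22 people gives n = 11. So Z = C_11 = 58786.
X + Y − Z = 58786 + 2674440 − 58786 = 2674440.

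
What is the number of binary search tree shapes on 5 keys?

42

Binary trees (left/right distinguished) on n nodes are counted by C_n; here n = 5.
C_5 = C(10,5)/6 = 252/6 = 42.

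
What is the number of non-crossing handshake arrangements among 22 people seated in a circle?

58786

With 22 = 2·11 people, non-crossing handshake pairings are non-crossing perfect matchings on a circle, counted by C_11.
C_11 = C(22,11)/12 = 705432/12 = 58786.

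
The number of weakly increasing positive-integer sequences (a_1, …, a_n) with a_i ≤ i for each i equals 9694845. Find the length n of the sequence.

15

Such sub-staircase sequences of length n are counted by C_n. Since C_15 = 9694845, the index is 15.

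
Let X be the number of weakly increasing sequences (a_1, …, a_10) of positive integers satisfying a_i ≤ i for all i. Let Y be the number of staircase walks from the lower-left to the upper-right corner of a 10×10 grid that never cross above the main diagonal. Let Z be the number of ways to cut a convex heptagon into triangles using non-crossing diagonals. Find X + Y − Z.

Such sub-staircase sequences of length n are counted by C_n; here n = 10. So X = C_10 = 16796.
Monotone paths in an n×n grid that stay weakly below the diagonal are counted by C_n; here n = 10. So Y = C_10 = 16796.
A convex 7-gon is triangulated into 5 triangles, and the number of such triangulations is the Catalan number C_{7−2} = C_5. So Z = C_5 = 42.
X + Y − Z = 16796 + 16796 − 42 = 33550.

33550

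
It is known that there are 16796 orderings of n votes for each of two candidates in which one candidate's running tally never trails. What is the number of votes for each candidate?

10

Such ballot sequences with n votes each are counted by C_n. Since C_10 = 16796, the index is 10.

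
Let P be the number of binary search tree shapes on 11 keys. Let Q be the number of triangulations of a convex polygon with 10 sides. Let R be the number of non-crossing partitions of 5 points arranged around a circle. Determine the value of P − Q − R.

There are C_n binary search tree shapes on n keys; with n = 11 that is C_11. So P = C_11 = 58786.
The number of triangulations of a 10-gon is the Catalan number C_8 (index = sides − 2). So Q = C_8 = 1430.
Non-crossing partitions of an n-element set are counted by C_n; here n = 5. So R = C_5 = 42.
P − Q − R = 58786 − 1430 − 42 = 57314.

57314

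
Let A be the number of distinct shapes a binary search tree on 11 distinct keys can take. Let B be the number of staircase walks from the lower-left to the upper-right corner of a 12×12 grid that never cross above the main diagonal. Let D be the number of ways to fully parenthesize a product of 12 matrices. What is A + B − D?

There are C_n binary search tree shapes on n keys; with n = 11 that is C_11. So A = C_11 = 58786.
Monotone paths in an n×n grid that stay weakly below the diagonal are counted by C_n; here n = 12. So B = C_12 = 208012.
Ways to associate a product of 12 factors correspond to binary trees on 12 leaves, so the count is C_11. So D = C_11 = 58786.
A + B − D = 58786 + 208012 − 58786 = 208012.

208012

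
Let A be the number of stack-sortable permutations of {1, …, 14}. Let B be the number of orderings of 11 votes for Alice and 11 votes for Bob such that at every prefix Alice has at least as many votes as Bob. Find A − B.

By Knuth's characterisation, the stack-sortable permutations of length 14 are the 231-avoiders, numbering C_14. So A = C_14 = 2674440.
Ballot sequences with n votes each where one side never trails are Dyck words, counted by C_n; here n = 11. So B = C_11 = 58786.
A − B = 2674440 − 58786 = 2615654.

2615654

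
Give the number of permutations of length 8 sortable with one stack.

1430

Stack-sortable permutations are exactly the 231-avoiding ones, counted by C_n; here n = 8.
C_8 = C_7 · 2(2·7+1)/(7+2) = 429 · 30/9 = 1430.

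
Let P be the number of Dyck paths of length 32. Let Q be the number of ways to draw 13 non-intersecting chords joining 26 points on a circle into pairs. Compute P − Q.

A Dyck path with 16 up-steps and 16 down-steps has semilength 16, so there are C_16 of them. So P = C_16 = 35357670.
Pairing 26 circle points by 13 non-crossing chords gives C_13 matchings. So Q = C_13 = 742900.
P − Q = 35357670 − 742900 = 34614770.

34614770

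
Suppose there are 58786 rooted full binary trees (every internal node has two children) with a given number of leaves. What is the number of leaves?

12

Full binary trees with L leaves are counted by C_{L−1}, and C_11 = 58786.
So the index is 11, and the number of leaves is 11 + 1 = 12.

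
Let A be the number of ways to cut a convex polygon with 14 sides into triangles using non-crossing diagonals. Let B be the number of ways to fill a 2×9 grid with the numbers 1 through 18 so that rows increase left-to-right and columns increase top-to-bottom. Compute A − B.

203150

A convex 14-gon is triangulated into 12 triangles, and the number of such triangulations is the Catalan number C_{14−2} = C_12. So A = C_12 = 208012.
Standard Young tableaux of shape 2×n are counted by C_n; here n = 9. So B = C_9 = 4862.
A − B = 208012 − 4862 = 203150.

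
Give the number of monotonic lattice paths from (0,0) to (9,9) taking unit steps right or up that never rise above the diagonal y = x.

4862

Sub-diagonal monotone paths from (0,0) to (9,9) biject with Dyck paths of semilength 9, giving C_9.
C_9 = 4862.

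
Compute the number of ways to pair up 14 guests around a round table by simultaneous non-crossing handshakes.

429

Non-crossing handshake pairings of 2n people are counted by C_n; 14 people gives n = 7.
C_7 = C(14,7)/8 = 3432/8 = 429.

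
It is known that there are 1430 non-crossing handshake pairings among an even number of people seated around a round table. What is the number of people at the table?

Non-crossing handshake pairings of 2n people are counted by C_n. The Catalan number equal to 1430 is C_8.
So n = 8, and there are 2n = 16 people.

16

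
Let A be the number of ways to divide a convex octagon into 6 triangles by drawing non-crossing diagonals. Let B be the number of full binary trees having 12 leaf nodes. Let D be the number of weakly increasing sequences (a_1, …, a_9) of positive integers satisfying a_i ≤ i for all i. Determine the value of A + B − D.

Triangulations of a convex m-gon are counted by C_{m−2}; with m = 8 this is C_6. So A = C_6 = 132.
Full binary trees with 12 leaves have 12−1 = 11 internal nodes, so there are C_11 of them. So B = C_11 = 58786.
Weakly increasing sequences with a_i ≤ i biject with Dyck paths of semilength 9, so there are C_9. So D = C_9 = 4862.
A + B − D = 132 + 58786 − 4862 = 54056.

54056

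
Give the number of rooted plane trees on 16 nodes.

A rooted plane tree on 16 nodes has 15 edges, and such trees are counted by C_15.
C_15 = 9694845.

9694845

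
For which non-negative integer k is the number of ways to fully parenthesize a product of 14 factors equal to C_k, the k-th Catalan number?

13

Ways to associate a product of 14 factors correspond to binary trees on 14 leaves, so the count is C_13.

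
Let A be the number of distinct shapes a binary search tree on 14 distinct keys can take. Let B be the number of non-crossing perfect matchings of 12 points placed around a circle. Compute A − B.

2674308

Binary trees (left/right distinguished) on n nodes are counted by C_n; here n = 14. So A = C_14 = 2674440.
Non-crossing perfect matchings of 2n points on a circle are counted by C_n; with 12 points, n = 6. So B = C_6 = 132.
A − B = 2674440 − 132 = 2674308.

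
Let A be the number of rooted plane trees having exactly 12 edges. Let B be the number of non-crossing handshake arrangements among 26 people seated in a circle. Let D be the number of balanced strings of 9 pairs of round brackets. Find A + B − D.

Rooted ordered trees with n edges are counted by C_n; here n = 12. So A = C_12 = 208012.
With 26 = 2·13 people, non-crossing handshake pairings are non-crossing perfect matchings on a circle, counted by C_13. So B = C_13 = 742900.
With 9 pairs the number of balanced bracket strings is the Catalan number C_9. So D = C_9 = 4862.
A + B − D = 208012 + 742900 − 4862 = 946050.

946050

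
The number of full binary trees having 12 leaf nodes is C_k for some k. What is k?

Full binary trees with 12 leaves have 12−1 = 11 internal nodes, so there are C_11 of them.

11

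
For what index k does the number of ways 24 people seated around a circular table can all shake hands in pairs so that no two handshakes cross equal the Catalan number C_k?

12

With 24 = 2·12 people, non-crossing handshake pairings are non-crossing perfect matchings on a circle, counted by C_12.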